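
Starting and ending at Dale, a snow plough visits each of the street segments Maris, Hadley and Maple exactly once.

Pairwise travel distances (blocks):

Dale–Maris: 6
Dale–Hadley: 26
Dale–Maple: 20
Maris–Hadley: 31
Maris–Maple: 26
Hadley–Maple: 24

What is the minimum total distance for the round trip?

Dale→Maris→Hadley→Maple→Dale: 6+31+24+20 = 81
Dale→Maris→Maple→Hadley→Dale: 6+26+24+26 = 82
Dale→Hadley→Maris→Maple→Dale: 26+31+26+20 = 103
The minimum is 81.
One optimal route: Dale → Maris → Hadley → Maple → Dale (or its reverse).

Minimum total distance: 81 blocks.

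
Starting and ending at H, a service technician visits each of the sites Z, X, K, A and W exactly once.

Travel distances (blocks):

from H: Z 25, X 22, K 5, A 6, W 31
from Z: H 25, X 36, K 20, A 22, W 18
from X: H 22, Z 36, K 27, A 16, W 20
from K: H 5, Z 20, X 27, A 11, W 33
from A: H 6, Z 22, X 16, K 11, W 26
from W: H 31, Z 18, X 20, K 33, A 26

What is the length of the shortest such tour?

85 blocks — the shortest possible round trip.

With 5 stops there are 5!/2 = 60 distinct round trips (a route and its reverse cost the same).
H→Z→X→K→A→W→H: 25+36+27+11+26+31 = 156
H→Z→X→K→W→A→H: 25+36+27+33+26+6 = 153
H→Z→X→A→K→W→H: 25+36+16+11+33+31 = 152
H→Z→X→A→W→K→H: 25+36+16+26+33+5 = 141
H→Z→X→W→K→A→H: 25+36+20+33+11+6 = 131
H→Z→X→W→A→K→H: 25+36+20+26+11+5 = 123
H→Z→K→X→A→W→H: 25+20+27+16+26+31 = 145
H→Z→K→X→W→A→H: 25+20+27+20+26+6 = 124
H→Z→K→A→X→W→H: 25+20+11+16+20+31 = 123
H→Z→K→A→W→X→H: 25+20+11+26+20+22 = 124
H→Z→K→W→X→A→H: 25+20+33+20+16+6 = 120
H→Z→K→W→A→X→H: 25+20+33+26+16+22 = 142
H→Z→A→X→K→W→H: 25+22+16+27+33+31 = 154
H→Z→A→X→W→K→H: 25+22+16+20+33+5 = 121
… (46 more)
H→K→Z→W→X→A→H: 5+20+18+20+16+6 = 85  ← best
The minimum is 85.
One optimal route: H → K → Z → W → X → A → H (or its reverse).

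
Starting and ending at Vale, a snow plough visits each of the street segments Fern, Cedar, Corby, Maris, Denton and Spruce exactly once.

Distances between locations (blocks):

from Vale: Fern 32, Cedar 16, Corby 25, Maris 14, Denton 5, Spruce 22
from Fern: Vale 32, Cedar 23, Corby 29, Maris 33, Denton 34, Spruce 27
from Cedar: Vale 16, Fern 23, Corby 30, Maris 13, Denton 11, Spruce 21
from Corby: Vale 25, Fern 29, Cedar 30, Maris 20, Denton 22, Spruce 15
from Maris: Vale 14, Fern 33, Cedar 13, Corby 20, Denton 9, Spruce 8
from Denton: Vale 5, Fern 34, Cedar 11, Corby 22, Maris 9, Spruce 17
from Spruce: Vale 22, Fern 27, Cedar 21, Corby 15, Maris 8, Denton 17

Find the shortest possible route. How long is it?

Minimum total distance: 105 blocks.

Vale→Fern→Cedar→Corby→Maris→Denton→Spruce→Vale: 32+23+30+20+9+17+22 = 153
Vale→Fern→Cedar→Corby→Maris→Spruce→Denton→Vale: 32+23+30+20+8+17+5 = 135
Vale→Fern→Cedar→Corby→Denton→Maris→Spruce→Vale: 32+23+30+22+9+8+22 = 146
Vale→Fern→Cedar→Corby→Denton→Spruce→Maris→Vale: 32+23+30+22+17+8+14 = 146
Vale→Fern→Cedar→Corby→Spruce→Maris→Denton→Vale: 32+23+30+15+8+9+5 = 122
Vale→Fern→Cedar→Corby→Spruce→Denton→Maris→Vale: 32+23+30+15+17+9+14 = 140
Vale→Fern→Cedar→Maris→Corby→Denton→Spruce→Vale: 32+23+13+20+22+17+22 = 149
Vale→Fern→Cedar→Maris→Corby→Spruce→Denton→Vale: 32+23+13+20+15+17+5 = 125
… (352 more)
Vale→Cedar→Fern→Corby→Spruce→Maris→Denton→Vale: 16+23+29+15+8+9+5 = 105  ← best
The minimum is 105.
One optimal route: Vale → Cedar → Fern → Corby → Spruce → Maris → Denton → Vale (or its reverse).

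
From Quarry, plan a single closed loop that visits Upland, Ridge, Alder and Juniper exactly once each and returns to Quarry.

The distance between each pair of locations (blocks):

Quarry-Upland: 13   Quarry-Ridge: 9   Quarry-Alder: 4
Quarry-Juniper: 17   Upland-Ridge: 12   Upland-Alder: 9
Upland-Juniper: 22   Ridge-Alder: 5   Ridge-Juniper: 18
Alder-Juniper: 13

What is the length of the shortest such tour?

Shortest round trip = 60 blocks.

With 4 stops there are 4!/2 = 12 distinct round trips (a route and its reverse cost the same).
Quarry→Upland→Ridge→Alder→Juniper→Quarry: 13+12+5+13+17 = 60
Quarry→Upland→Ridge→Juniper→Alder→Quarry: 13+12+18+13+4 = 60
Quarry→Upland→Alder→Ridge→Juniper→Quarry: 13+9+5+18+17 = 62
Quarry→Upland→Alder→Juniper→Ridge→Quarry: 13+9+13+18+9 = 62
Quarry→Upland→Juniper→Ridge→Alder→Quarry: 13+22+18+5+4 = 62
Quarry→Upland→Juniper→Alder→Ridge→Quarry: 13+22+13+5+9 = 62
Quarry→Ridge→Upland→Alder→Juniper→Quarry: 9+12+9+13+17 = 60
Quarry→Ridge→Upland→Juniper→Alder→Quarry: 9+12+22+13+4 = 60
Quarry→Ridge→Alder→Upland→Juniper→Quarry: 9+5+9+22+17 = 62
Quarry→Ridge→Juniper→Upland→Alder→Quarry: 9+18+22+9+4 = 62
Quarry→Alder→Upland→Ridge→Juniper→Quarry: 4+9+12+18+17 = 60
Quarry→Alder→Ridge→Upland→Juniper→Quarry: 4+5+12+22+17 = 60
The minimum is 60.
One optimal route: Quarry → Upland → Ridge → Alder → Juniper → Quarry (or its reverse).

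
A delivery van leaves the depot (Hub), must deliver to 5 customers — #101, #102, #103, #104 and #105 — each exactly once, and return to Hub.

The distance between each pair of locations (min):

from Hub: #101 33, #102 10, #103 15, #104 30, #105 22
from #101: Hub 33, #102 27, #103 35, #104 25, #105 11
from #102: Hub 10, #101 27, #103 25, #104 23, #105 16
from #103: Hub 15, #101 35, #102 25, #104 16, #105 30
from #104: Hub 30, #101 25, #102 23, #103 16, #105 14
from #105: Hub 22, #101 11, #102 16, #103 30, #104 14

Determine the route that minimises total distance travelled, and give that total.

With 5 stops there are 5!/2 = 60 distinct round trips (a route and its reverse cost the same).
Hub → #101 → #102 → #103 → #104 → #105 → Hub: 33+27+25+16+14+22 = 137
Hub → #101 → #102 → #103 → #105 → #104 → Hub: 33+27+25+30+14+30 = 159
Hub → #101 → #102 → #104 → #103 → #105 → Hub: 33+27+23+16+30+22 = 151
Hub → #101 → #102 → #104 → #105 → #103 → Hub: 33+27+23+14+30+15 = 142
Hub → #101 → #102 → #105 → #103 → #104 → Hub: 33+27+16+30+16+30 = 152
Hub → #101 → #102 → #105 → #104 → #103 → Hub: 33+27+16+14+16+15 = 121
Hub → #101 → #103 → #102 → #104 → #105 → Hub: 33+35+25+23+14+22 = 152
Hub → #101 → #103 → #102 → #105 → #104 → Hub: 33+35+25+16+14+30 = 153
Hub → #101 → #103 → #104 → #102 → #105 → Hub: 33+35+16+23+16+22 = 145
Hub → #101 → #103 → #104 → #105 → #102 → Hub: 33+35+16+14+16+10 = 124
Hub → #101 → #103 → #105 → #102 → #104 → Hub: 33+35+30+16+23+30 = 167
Hub → #101 → #103 → #105 → #104 → #102 → Hub: 33+35+30+14+23+10 = 145
Hub → #101 → #104 → #102 → #103 → #105 → Hub: 33+25+23+25+30+22 = 158
Hub → #101 → #104 → #102 → #105 → #103 → Hub: 33+25+23+16+30+15 = 142
… (46 more)
Hub → #102 → #101 → #105 → #104 → #103 → Hub: 10+27+11+14+16+15 = 93  ← best
The minimum is 93.
One optimal route: Hub → #102 → #101 → #105 → #104 → #103 → Hub (or its reverse).

93 min — the shortest possible round trip.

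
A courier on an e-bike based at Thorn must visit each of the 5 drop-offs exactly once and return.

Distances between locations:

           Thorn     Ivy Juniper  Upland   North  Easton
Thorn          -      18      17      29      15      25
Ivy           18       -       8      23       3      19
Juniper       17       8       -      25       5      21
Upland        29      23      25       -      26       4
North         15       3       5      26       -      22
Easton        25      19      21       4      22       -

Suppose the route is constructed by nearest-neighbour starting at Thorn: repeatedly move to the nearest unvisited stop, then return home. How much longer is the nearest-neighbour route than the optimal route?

3 longer than the optimal tour.

From Thorn: North=15, Juniper=17, Ivy=18, Easton=25, Upland=29 → choose North (15).
From North: Ivy=3, Juniper=5, Easton=22, Upland=26 → choose Ivy (3).
From Ivy: Juniper=8, Easton=19, Upland=23 → choose Juniper (8).
From Juniper: Easton=21, Upland=25 → choose Easton (21).
From Easton: Upland=4 → choose Upland (4).
NN route Thorn → North → Ivy → Juniper → Easton → Upland → Thorn costs 80.
Optimal: Thorn → Juniper → North → Ivy → Upland → Easton → Thorn costs 77 (by enumerating all 60 distinct tours).
Excess = 80 − 77 = 3.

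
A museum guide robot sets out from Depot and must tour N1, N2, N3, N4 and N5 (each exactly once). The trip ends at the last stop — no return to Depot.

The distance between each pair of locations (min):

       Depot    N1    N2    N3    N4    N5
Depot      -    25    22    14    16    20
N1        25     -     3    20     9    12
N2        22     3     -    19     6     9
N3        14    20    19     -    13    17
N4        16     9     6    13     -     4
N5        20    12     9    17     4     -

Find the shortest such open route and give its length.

There are 5! = 120 possible orderings.
Depot → N1 → N2 → N3 → N4 → N5: 25+3+19+13+4 = 64
Depot → N1 → N2 → N3 → N5 → N4: 25+3+19+17+4 = 68
Depot → N1 → N2 → N4 → N3 → N5: 25+3+6+13+17 = 64
Depot → N1 → N2 → N4 → N5 → N3: 25+3+6+4+17 = 55
Depot → N1 → N2 → N5 → N3 → N4: 25+3+9+17+13 = 67
Depot → N1 → N2 → N5 → N4 → N3: 25+3+9+4+13 = 54
Depot → N1 → N3 → N2 → N4 → N5: 25+20+19+6+4 = 74
Depot → N1 → N3 → N2 → N5 → N4: 25+20+19+9+4 = 77
Depot → N1 → N3 → N4 → N2 → N5: 25+20+13+6+9 = 73
Depot → N1 → N3 → N4 → N5 → N2: 25+20+13+4+9 = 71
Depot → N1 → N3 → N5 → N2 → N4: 25+20+17+9+6 = 77
Depot → N1 → N3 → N5 → N4 → N2: 25+20+17+4+6 = 72
Depot → N1 → N4 → N2 → N3 → N5: 25+9+6+19+17 = 76
Depot → N1 → N4 → N2 → N5 → N3: 25+9+6+9+17 = 66
… (106 more)
Depot → N3 → N4 → N5 → N2 → N1: 14+13+4+9+3 = 43  ← best
The minimum is 43.
One shortest path: Depot → N3 → N4 → N5 → N2 → N1.

43 min — the minimum one-way total.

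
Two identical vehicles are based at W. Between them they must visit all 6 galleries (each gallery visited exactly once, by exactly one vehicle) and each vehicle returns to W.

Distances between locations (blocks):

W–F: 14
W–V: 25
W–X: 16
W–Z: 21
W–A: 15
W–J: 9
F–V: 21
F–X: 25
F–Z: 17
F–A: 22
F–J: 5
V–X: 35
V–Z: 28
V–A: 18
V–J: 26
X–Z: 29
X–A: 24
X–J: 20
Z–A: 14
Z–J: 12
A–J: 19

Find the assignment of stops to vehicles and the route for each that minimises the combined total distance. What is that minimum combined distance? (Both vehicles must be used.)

Check every non-empty split of the stops between the two vehicles; for each half take its own optimal tour:
  {F} + {V, X, Z, A, J}: 28 + 104 = 132
  {V} + {F, X, Z, A, J}: 50 + 85 = 135
  {F, V} + {X, Z, A, J}: 60 + 75 = 135
  {X} + {F, V, Z, A, J}: 32 + 88 = 120
  {F, X} + {V, Z, A, J}: 55 + 78 = 133
  {V, X} + {F, Z, A, J}: 76 + 60 = 136
  … (31 splits in total)
Best: vehicle 1 W → X → W = 32; vehicle 2 W → F → V → A → Z → J → W = 88; combined 120.

Minimum combined distance: 120 blocks.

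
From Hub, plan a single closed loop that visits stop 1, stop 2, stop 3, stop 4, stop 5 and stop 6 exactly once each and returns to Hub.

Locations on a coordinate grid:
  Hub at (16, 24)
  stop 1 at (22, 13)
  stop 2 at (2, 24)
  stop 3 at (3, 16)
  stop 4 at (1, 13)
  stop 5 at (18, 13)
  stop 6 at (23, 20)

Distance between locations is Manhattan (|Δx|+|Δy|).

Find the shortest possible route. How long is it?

With 6 stops there are 6!/2 = 360 distinct round trips (a route and its reverse cost the same).
Hub-stop 1-stop 2-stop 3-stop 4-stop 5-stop 6-Hub: 17+31+9+5+17+12+11 = 102
Hub-stop 1-stop 2-stop 3-stop 4-stop 6-stop 5-Hub: 17+31+9+5+29+12+13 = 116
Hub-stop 1-stop 2-stop 3-stop 5-stop 4-stop 6-Hub: 17+31+9+18+17+29+11 = 132
Hub-stop 1-stop 2-stop 3-stop 5-stop 6-stop 4-Hub: 17+31+9+18+12+29+26 = 142
Hub-stop 1-stop 2-stop 3-stop 6-stop 4-stop 5-Hub: 17+31+9+24+29+17+13 = 140
Hub-stop 1-stop 2-stop 3-stop 6-stop 5-stop 4-Hub: 17+31+9+24+12+17+26 = 136
Hub-stop 1-stop 2-stop 4-stop 3-stop 5-stop 6-Hub: 17+31+12+5+18+12+11 = 106
Hub-stop 1-stop 2-stop 4-stop 3-stop 6-stop 5-Hub: 17+31+12+5+24+12+13 = 114
… (352 more)
Hub-stop 2-stop 3-stop 4-stop 5-stop 1-stop 6-Hub: 14+9+5+17+4+8+11 = 68  ← best
The minimum is 68.
One optimal route: Hub → stop 2 → stop 3 → stop 4 → stop 5 → stop 1 → stop 6 → Hub (or its reverse).

68 — the shortest possible round trip.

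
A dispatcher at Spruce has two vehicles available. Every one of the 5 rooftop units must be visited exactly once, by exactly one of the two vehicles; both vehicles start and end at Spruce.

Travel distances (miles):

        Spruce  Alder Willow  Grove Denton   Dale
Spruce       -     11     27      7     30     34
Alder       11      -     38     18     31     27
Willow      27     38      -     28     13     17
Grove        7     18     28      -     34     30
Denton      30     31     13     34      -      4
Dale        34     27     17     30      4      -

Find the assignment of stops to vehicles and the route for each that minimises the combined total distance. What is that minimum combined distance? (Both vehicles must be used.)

96 miles — the smallest possible combined total.

There are 2^4 − 1 = 15 ways to divide the 5 stops into two non-empty groups. For each, the best each vehicle can do is its own shortest tour through its group:
  {Alder} + {Willow, Grove, Denton, Dale}: 22 + 81 = 103
  {Willow} + {Alder, Grove, Denton, Dale}: 54 + 83 = 137
  {Alder, Willow} + {Grove, Denton, Dale}: 76 + 71 = 147
  {Grove} + {Alder, Willow, Denton, Dale}: 14 + 82 = 96
  {Alder, Grove} + {Willow, Denton, Dale}: 36 + 78 = 114
  {Willow, Grove} + {Alder, Denton, Dale}: 62 + 72 = 134
  … (15 splits in total)
Best: vehicle 1 Spruce → Grove → Spruce = 14; vehicle 2 Spruce → Alder → Dale → Denton → Willow → Spruce = 82; combined 96.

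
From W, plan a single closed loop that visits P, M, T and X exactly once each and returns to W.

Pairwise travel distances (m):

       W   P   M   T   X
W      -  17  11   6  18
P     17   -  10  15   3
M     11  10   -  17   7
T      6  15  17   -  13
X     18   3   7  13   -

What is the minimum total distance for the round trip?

Minimum total distance: 42 m.

W-P-M-T-X-W: 17+10+17+13+18 = 75
W-P-M-X-T-W: 17+10+7+13+6 = 53
W-P-T-M-X-W: 17+15+17+7+18 = 74
W-P-T-X-M-W: 17+15+13+7+11 = 63
W-P-X-M-T-W: 17+3+7+17+6 = 50
W-P-X-T-M-W: 17+3+13+17+11 = 61
W-M-P-T-X-W: 11+10+15+13+18 = 67
W-M-P-X-T-W: 11+10+3+13+6 = 43
W-M-T-P-X-W: 11+17+15+3+18 = 64
W-M-X-P-T-W: 11+7+3+15+6 = 42
W-T-P-M-X-W: 6+15+10+7+18 = 56
W-T-M-P-X-W: 6+17+10+3+18 = 54
The minimum is 42.
One optimal route: W → M → X → P → T → W (or its reverse).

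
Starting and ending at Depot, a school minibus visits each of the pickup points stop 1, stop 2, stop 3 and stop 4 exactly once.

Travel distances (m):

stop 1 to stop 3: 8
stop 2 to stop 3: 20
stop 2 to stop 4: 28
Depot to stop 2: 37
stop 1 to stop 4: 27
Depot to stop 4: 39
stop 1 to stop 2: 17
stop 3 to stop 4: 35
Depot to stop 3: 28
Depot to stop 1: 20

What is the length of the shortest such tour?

Shortest round trip = 115 m.

With 4 stops there are 4!/2 = 12 distinct round trips (a route and its reverse cost the same).
Depot→stop 1→stop 2→stop 3→stop 4→Depot: 20+17+20+35+39 = 131
Depot→stop 1→stop 2→stop 4→stop 3→Depot: 20+17+28+35+28 = 128
Depot→stop 1→stop 3→stop 2→stop 4→Depot: 20+8+20+28+39 = 115
Depot→stop 1→stop 3→stop 4→stop 2→Depot: 20+8+35+28+37 = 128
Depot→stop 1→stop 4→stop 2→stop 3→Depot: 20+27+28+20+28 = 123
Depot→stop 1→stop 4→stop 3→stop 2→Depot: 20+27+35+20+37 = 139
Depot→stop 2→stop 1→stop 3→stop 4→Depot: 37+17+8+35+39 = 136
Depot→stop 2→stop 1→stop 4→stop 3→Depot: 37+17+27+35+28 = 144
Depot→stop 2→stop 3→stop 1→stop 4→Depot: 37+20+8+27+39 = 131
Depot→stop 2→stop 4→stop 1→stop 3→Depot: 37+28+27+8+28 = 128
Depot→stop 3→stop 1→stop 2→stop 4→Depot: 28+8+17+28+39 = 120
Depot→stop 3→stop 2→stop 1→stop 4→Depot: 28+20+17+27+39 = 131
The minimum is 115.
One optimal route: Depot → stop 1 → stop 3 → stop 2 → stop 4 → Depot (or its reverse).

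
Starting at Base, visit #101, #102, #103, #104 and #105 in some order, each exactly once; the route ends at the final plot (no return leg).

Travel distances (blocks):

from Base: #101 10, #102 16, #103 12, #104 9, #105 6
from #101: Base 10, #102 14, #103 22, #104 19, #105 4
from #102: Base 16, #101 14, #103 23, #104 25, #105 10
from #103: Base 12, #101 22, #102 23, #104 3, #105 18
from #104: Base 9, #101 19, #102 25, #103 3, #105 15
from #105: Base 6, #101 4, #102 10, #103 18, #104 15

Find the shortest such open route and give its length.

There are 5! = 120 possible orderings.
Base → #101 → #102 → #103 → #104 → #105: 10+14+23+3+15 = 65
Base → #101 → #102 → #103 → #105 → #104: 10+14+23+18+15 = 80
Base → #101 → #102 → #104 → #103 → #105: 10+14+25+3+18 = 70
Base → #101 → #102 → #104 → #105 → #103: 10+14+25+15+18 = 82
Base → #101 → #102 → #105 → #103 → #104: 10+14+10+18+3 = 55
Base → #101 → #102 → #105 → #104 → #103: 10+14+10+15+3 = 52
Base → #101 → #103 → #102 → #104 → #105: 10+22+23+25+15 = 95
Base → #101 → #103 → #102 → #105 → #104: 10+22+23+10+15 = 80
Base → #101 → #103 → #104 → #102 → #105: 10+22+3+25+10 = 70
Base → #101 → #103 → #104 → #105 → #102: 10+22+3+15+10 = 60
Base → #101 → #103 → #105 → #102 → #104: 10+22+18+10+25 = 85
Base → #101 → #103 → #105 → #104 → #102: 10+22+18+15+25 = 90
Base → #101 → #104 → #102 → #103 → #105: 10+19+25+23+18 = 95
Base → #101 → #104 → #102 → #105 → #103: 10+19+25+10+18 = 82
… (106 more)
Base → #103 → #104 → #101 → #105 → #102: 12+3+19+4+10 = 48  ← best
The minimum is 48.
One shortest path: Base → #103 → #104 → #101 → #105 → #102.

Shortest open route: 48 blocks.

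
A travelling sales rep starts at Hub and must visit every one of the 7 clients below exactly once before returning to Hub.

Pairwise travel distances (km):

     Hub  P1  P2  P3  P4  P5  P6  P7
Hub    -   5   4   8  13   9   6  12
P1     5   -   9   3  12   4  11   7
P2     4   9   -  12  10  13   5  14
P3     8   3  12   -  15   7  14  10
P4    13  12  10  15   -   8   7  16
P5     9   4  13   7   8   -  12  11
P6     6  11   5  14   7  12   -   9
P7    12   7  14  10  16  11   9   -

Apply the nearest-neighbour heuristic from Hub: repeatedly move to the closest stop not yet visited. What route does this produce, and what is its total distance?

Nearest-neighbour total = 53 km; route Hub → P2 → P6 → P4 → P5 → P1 → P3 → P7 → Hub.

Hub → [P2:4 / P1:5 / P6:6 / P3:8 / P5:9 / P7:12 / P4:13] → P2 (4)
P2 → [P6:5 / P1:9 / P4:10 / P3:12 / P5:13 / P7:14] → P6 (5)
P6 → [P4:7 / P7:9 / P1:11 / P5:12 / P3:14] → P4 (7)
P4 → [P5:8 / P1:12 / P3:15 / P7:16] → P5 (8)
P5 → [P1:4 / P3:7 / P7:11] → P1 (4)
P1 → [P3:3 / P7:7] → P3 (3)
P3 → [P7:10] → P7 (10)
Return P7→Hub: 12.
Total = 4 + 5 + 7 + 8 + 4 + 3 + 10 + 12 = 53.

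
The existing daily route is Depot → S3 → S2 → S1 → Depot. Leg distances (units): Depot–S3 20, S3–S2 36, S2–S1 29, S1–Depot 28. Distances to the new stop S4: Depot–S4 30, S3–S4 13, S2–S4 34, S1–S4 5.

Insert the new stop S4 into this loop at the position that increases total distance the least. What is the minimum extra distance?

Insertion cost between consecutive stops i–j is d(i,S4) + d(S4,j) − d(i,j):
  between Depot and S3: 30 + 13 − 20 = 23
  between S3 and S2: 13 + 34 − 36 = 11
  between S2 and S1: 34 + 5 − 29 = 10
  between S1 and Depot: 5 + 30 − 28 = 7
Cheapest insertion is between S1 and Depot, adding 7.
New total = 113 + 7 = 120.

+7 — insert S4 between S1 and Depot.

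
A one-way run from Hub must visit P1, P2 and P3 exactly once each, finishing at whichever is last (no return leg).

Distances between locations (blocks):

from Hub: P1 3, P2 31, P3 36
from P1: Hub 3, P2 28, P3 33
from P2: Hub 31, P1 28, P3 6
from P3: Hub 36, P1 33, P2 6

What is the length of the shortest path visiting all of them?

There are 3! = 6 possible orderings.
Hub→P1→P2→P3: 3+28+6 = 37
Hub→P1→P3→P2: 3+33+6 = 42
Hub→P2→P1→P3: 31+28+33 = 92
Hub→P2→P3→P1: 31+6+33 = 70
Hub→P3→P1→P2: 36+33+28 = 97
Hub→P3→P2→P1: 36+6+28 = 70
The minimum is 37.
One shortest path: Hub → P1 → P2 → P3.

Shortest open route: 37 blocks.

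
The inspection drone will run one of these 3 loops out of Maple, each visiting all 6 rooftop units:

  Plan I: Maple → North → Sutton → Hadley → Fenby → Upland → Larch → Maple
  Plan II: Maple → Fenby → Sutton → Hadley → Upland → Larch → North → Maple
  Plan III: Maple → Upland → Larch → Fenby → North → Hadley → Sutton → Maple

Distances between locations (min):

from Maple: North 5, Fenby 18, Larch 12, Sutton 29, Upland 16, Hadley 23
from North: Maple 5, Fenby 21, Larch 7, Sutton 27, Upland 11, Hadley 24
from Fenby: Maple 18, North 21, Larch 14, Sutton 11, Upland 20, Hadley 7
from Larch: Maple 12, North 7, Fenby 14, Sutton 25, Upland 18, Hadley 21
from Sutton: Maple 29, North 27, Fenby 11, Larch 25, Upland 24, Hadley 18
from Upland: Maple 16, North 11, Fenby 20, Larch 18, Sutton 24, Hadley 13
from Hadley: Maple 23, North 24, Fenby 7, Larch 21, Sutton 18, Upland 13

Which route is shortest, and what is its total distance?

90 min — Plan II is the shortest.

Plan I: 5 + 27 + 18 + 7 + 20 + 18 + 12 = 107
Plan II: 18 + 11 + 18 + 13 + 18 + 7 + 5 = 90
Plan III: 16 + 18 + 14 + 21 + 24 + 18 + 29 = 140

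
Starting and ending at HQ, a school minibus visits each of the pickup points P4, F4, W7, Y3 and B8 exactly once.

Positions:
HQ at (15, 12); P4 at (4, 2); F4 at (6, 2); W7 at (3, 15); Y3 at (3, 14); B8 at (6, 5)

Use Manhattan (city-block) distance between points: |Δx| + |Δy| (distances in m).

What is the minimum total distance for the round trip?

With 5 stops there are 5!/2 = 60 distinct round trips (a route and its reverse cost the same).
HQ → P4 → F4 → W7 → Y3 → B8 → HQ: 21+2+16+1+12+16 = 68
HQ → P4 → F4 → W7 → B8 → Y3 → HQ: 21+2+16+13+12+14 = 78
HQ → P4 → F4 → Y3 → W7 → B8 → HQ: 21+2+15+1+13+16 = 68
HQ → P4 → F4 → Y3 → B8 → W7 → HQ: 21+2+15+12+13+15 = 78
HQ → P4 → F4 → B8 → W7 → Y3 → HQ: 21+2+3+13+1+14 = 54
HQ → P4 → F4 → B8 → Y3 → W7 → HQ: 21+2+3+12+1+15 = 54
HQ → P4 → W7 → F4 → Y3 → B8 → HQ: 21+14+16+15+12+16 = 94
HQ → P4 → W7 → F4 → B8 → Y3 → HQ: 21+14+16+3+12+14 = 80
HQ → P4 → W7 → Y3 → F4 → B8 → HQ: 21+14+1+15+3+16 = 70
HQ → P4 → W7 → Y3 → B8 → F4 → HQ: 21+14+1+12+3+19 = 70
HQ → P4 → W7 → B8 → F4 → Y3 → HQ: 21+14+13+3+15+14 = 80
HQ → P4 → W7 → B8 → Y3 → F4 → HQ: 21+14+13+12+15+19 = 94
HQ → P4 → Y3 → F4 → W7 → B8 → HQ: 21+13+15+16+13+16 = 94
HQ → P4 → Y3 → F4 → B8 → W7 → HQ: 21+13+15+3+13+15 = 80
… (46 more)
HQ → W7 → Y3 → P4 → F4 → B8 → HQ: 15+1+13+2+3+16 = 50  ← best
The minimum is 50.
One optimal route: HQ → W7 → Y3 → P4 → F4 → B8 → HQ (or its reverse).

Minimum total distance: 50 m.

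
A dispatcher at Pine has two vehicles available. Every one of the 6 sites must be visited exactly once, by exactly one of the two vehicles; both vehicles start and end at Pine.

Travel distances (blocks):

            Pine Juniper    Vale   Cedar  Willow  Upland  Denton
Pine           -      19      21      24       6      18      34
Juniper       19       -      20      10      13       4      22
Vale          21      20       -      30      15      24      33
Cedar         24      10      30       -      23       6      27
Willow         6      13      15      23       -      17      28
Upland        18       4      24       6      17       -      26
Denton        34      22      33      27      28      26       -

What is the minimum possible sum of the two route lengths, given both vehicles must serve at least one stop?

Minimum combined distance: 122 blocks.

Try each way of splitting the stops between the two vehicles (each non-empty) and, for each split, find the best tour for each vehicle:
  {Juniper} + {Vale, Cedar, Willow, Upland, Denton}: 38 + 105 = 143
  {Vale} + {Juniper, Cedar, Willow, Upland, Denton}: 42 + 90 = 132
  {Juniper, Vale} + {Cedar, Willow, Upland, Denton}: 60 + 85 = 145
  {Cedar} + {Juniper, Vale, Willow, Upland, Denton}: 48 + 98 = 146
  {Juniper, Cedar} + {Vale, Willow, Upland, Denton}: 53 + 98 = 151
  {Vale, Cedar} + {Juniper, Willow, Upland, Denton}: 75 + 78 = 153
  … (31 splits in total)
  {Willow} + {Juniper, Vale, Cedar, Upland, Denton}: 12 + 110 = 122  ← best
Best: vehicle 1 Pine → Willow → Pine = 12; vehicle 2 Pine → Juniper → Upland → Cedar → Denton → Vale → Pine = 110; combined 122.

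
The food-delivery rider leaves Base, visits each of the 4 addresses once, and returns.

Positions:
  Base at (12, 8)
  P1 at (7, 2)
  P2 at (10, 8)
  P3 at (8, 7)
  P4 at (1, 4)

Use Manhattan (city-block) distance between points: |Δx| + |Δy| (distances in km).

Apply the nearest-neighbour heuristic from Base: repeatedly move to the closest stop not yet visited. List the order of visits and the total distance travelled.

At Base the remaining stops are P2 2, P3 5, P1 11, P4 15; go to P2.
At P2 the remaining stops are P3 3, P1 9, P4 13; go to P3.
At P3 the remaining stops are P1 6, P4 10; go to P1.
At P1 the remaining stops are P4 8; go to P4.
Return P4→Base: 15.
Total = 2 + 3 + 6 + 8 + 15 = 34.

Nearest-neighbour total = 34 km; route Base → P2 → P3 → P1 → P4 → Base.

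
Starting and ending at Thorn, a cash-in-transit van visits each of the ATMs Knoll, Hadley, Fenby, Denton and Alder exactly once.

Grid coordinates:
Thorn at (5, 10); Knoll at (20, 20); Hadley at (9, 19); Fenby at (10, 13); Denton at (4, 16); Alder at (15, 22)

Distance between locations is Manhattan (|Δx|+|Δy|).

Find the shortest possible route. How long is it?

With 5 stops there are 5!/2 = 60 distinct round trips (a route and its reverse cost the same).
Thorn - Knoll - Hadley - Fenby - Denton - Alder - Thorn: 25+12+7+9+17+22 = 92
Thorn - Knoll - Hadley - Fenby - Alder - Denton - Thorn: 25+12+7+14+17+7 = 82
Thorn - Knoll - Hadley - Denton - Fenby - Alder - Thorn: 25+12+8+9+14+22 = 90
Thorn - Knoll - Hadley - Denton - Alder - Fenby - Thorn: 25+12+8+17+14+8 = 84
Thorn - Knoll - Hadley - Alder - Fenby - Denton - Thorn: 25+12+9+14+9+7 = 76
Thorn - Knoll - Hadley - Alder - Denton - Fenby - Thorn: 25+12+9+17+9+8 = 80
Thorn - Knoll - Fenby - Hadley - Denton - Alder - Thorn: 25+17+7+8+17+22 = 96
Thorn - Knoll - Fenby - Hadley - Alder - Denton - Thorn: 25+17+7+9+17+7 = 82
Thorn - Knoll - Fenby - Denton - Hadley - Alder - Thorn: 25+17+9+8+9+22 = 90
Thorn - Knoll - Fenby - Denton - Alder - Hadley - Thorn: 25+17+9+17+9+13 = 90
Thorn - Knoll - Fenby - Alder - Hadley - Denton - Thorn: 25+17+14+9+8+7 = 80
Thorn - Knoll - Fenby - Alder - Denton - Hadley - Thorn: 25+17+14+17+8+13 = 94
Thorn - Knoll - Denton - Hadley - Fenby - Alder - Thorn: 25+20+8+7+14+22 = 96
Thorn - Knoll - Denton - Hadley - Alder - Fenby - Thorn: 25+20+8+9+14+8 = 84
… (46 more)
Thorn - Fenby - Knoll - Alder - Hadley - Denton - Thorn: 8+17+7+9+8+7 = 56  ← best
The minimum is 56.
One optimal route: Thorn → Fenby → Knoll → Alder → Hadley → Denton → Thorn (or its reverse).

56 — the shortest possible round trip.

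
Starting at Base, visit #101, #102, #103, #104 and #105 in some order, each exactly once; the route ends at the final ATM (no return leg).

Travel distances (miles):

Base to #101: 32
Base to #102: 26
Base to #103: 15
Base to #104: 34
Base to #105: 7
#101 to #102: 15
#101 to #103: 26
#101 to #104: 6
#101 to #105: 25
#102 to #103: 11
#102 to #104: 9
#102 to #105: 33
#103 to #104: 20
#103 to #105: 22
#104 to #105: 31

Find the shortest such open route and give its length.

There are 5! = 120 possible orderings.
Base → #101 → #102 → #103 → #104 → #105: 32+15+11+20+31 = 109
Base → #101 → #102 → #103 → #105 → #104: 32+15+11+22+31 = 111
Base → #101 → #102 → #104 → #103 → #105: 32+15+9+20+22 = 98
Base → #101 → #102 → #104 → #105 → #103: 32+15+9+31+22 = 109
Base → #101 → #102 → #105 → #103 → #104: 32+15+33+22+20 = 122
Base → #101 → #102 → #105 → #104 → #103: 32+15+33+31+20 = 131
Base → #101 → #103 → #102 → #104 → #105: 32+26+11+9+31 = 109
Base → #101 → #103 → #102 → #105 → #104: 32+26+11+33+31 = 133
Base → #101 → #103 → #104 → #102 → #105: 32+26+20+9+33 = 120
Base → #101 → #103 → #104 → #105 → #102: 32+26+20+31+33 = 142
Base → #101 → #103 → #105 → #102 → #104: 32+26+22+33+9 = 122
Base → #101 → #103 → #105 → #104 → #102: 32+26+22+31+9 = 120
Base → #101 → #104 → #102 → #103 → #105: 32+6+9+11+22 = 80
Base → #101 → #104 → #102 → #105 → #103: 32+6+9+33+22 = 102
… (106 more)
Base → #105 → #103 → #102 → #104 → #101: 7+22+11+9+6 = 55  ← best
The minimum is 55.
One shortest path: Base → #105 → #103 → #102 → #104 → #101.

Shortest open route: 55 miles.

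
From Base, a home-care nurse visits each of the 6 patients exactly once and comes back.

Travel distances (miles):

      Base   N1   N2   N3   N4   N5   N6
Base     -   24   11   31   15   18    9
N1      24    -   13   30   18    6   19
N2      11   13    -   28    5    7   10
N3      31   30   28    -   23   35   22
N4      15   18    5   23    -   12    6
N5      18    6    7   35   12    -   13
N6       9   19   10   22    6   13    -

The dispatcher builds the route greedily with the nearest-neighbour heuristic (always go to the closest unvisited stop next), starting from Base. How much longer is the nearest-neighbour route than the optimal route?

Excess over optimum: 2 miles.

Base: N6=9, N2=11, N4=15, N5=18, N1=24, N3=31 ⇒ N6
N6: N4=6, N2=10, N5=13, N1=19, N3=22 ⇒ N4
N4: N2=5, N5=12, N1=18, N3=23 ⇒ N2
N2: N5=7, N1=13, N3=28 ⇒ N5
N5: N1=6, N3=35 ⇒ N1
N1: N3=30 ⇒ N3
NN route Base → N6 → N4 → N2 → N5 → N1 → N3 → Base costs 94.
Optimal: Base → N2 → N5 → N1 → N3 → N4 → N6 → Base costs 92 (by enumerating all 360 distinct tours).
Excess = 94 − 92 = 2.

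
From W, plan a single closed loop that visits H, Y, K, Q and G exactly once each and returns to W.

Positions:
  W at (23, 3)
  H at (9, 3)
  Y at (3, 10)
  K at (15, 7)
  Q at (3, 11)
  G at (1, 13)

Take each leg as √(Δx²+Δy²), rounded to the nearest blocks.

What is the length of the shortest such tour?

With 5 stops there are 5!/2 = 60 distinct round trips (a route and its reverse cost the same).
W-H-Y-K-Q-G-W: 14+9+12+13+3+24 = 75
W-H-Y-K-G-Q-W: 14+9+12+15+3+22 = 75
W-H-Y-Q-K-G-W: 14+9+1+13+15+24 = 76
W-H-Y-Q-G-K-W: 14+9+1+3+15+9 = 51
W-H-Y-G-K-Q-W: 14+9+4+15+13+22 = 77
W-H-Y-G-Q-K-W: 14+9+4+3+13+9 = 52
W-H-K-Y-Q-G-W: 14+7+12+1+3+24 = 61
W-H-K-Y-G-Q-W: 14+7+12+4+3+22 = 62
W-H-K-Q-Y-G-W: 14+7+13+1+4+24 = 63
W-H-K-Q-G-Y-W: 14+7+13+3+4+21 = 62
W-H-K-G-Y-Q-W: 14+7+15+4+1+22 = 63
W-H-K-G-Q-Y-W: 14+7+15+3+1+21 = 61
W-H-Q-Y-K-G-W: 14+10+1+12+15+24 = 76
W-H-Q-Y-G-K-W: 14+10+1+4+15+9 = 53
… (46 more)
The minimum is 51.
One optimal route: W → H → Y → Q → G → K → W (or its reverse).

51 blocks — the shortest possible round trip.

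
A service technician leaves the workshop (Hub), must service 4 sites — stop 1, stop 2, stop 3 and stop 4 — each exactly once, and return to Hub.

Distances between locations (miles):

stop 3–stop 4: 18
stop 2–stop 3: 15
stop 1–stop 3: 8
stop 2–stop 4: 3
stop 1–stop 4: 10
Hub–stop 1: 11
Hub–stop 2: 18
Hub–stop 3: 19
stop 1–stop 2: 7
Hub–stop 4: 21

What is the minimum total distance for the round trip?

There are 12 distinct closed tours to check (reversals are equivalent).
Hub - stop 1 - stop 2 - stop 3 - stop 4 - Hub: 11+7+15+18+21 = 72
Hub - stop 1 - stop 2 - stop 4 - stop 3 - Hub: 11+7+3+18+19 = 58
Hub - stop 1 - stop 3 - stop 2 - stop 4 - Hub: 11+8+15+3+21 = 58
Hub - stop 1 - stop 3 - stop 4 - stop 2 - Hub: 11+8+18+3+18 = 58
Hub - stop 1 - stop 4 - stop 2 - stop 3 - Hub: 11+10+3+15+19 = 58
Hub - stop 1 - stop 4 - stop 3 - stop 2 - Hub: 11+10+18+15+18 = 72
Hub - stop 2 - stop 1 - stop 3 - stop 4 - Hub: 18+7+8+18+21 = 72
Hub - stop 2 - stop 1 - stop 4 - stop 3 - Hub: 18+7+10+18+19 = 72
Hub - stop 2 - stop 3 - stop 1 - stop 4 - Hub: 18+15+8+10+21 = 72
Hub - stop 2 - stop 4 - stop 1 - stop 3 - Hub: 18+3+10+8+19 = 58
Hub - stop 3 - stop 1 - stop 2 - stop 4 - Hub: 19+8+7+3+21 = 58
Hub - stop 3 - stop 2 - stop 1 - stop 4 - Hub: 19+15+7+10+21 = 72
The minimum is 58.
One optimal route: Hub → stop 1 → stop 2 → stop 4 → stop 3 → Hub (or its reverse).

Shortest round trip = 58 miles.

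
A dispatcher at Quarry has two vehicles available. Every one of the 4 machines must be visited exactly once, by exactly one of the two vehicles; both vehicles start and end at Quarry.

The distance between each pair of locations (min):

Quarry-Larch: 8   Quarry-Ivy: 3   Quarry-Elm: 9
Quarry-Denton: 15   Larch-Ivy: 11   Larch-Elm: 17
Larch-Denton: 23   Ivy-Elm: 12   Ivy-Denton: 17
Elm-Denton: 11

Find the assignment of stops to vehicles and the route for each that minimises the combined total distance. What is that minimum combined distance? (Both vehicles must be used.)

Check every non-empty split of the stops between the two vehicles; for each half take its own optimal tour:
  {Larch} + {Ivy, Elm, Denton}: 16 + 40 = 56
  {Ivy} + {Larch, Elm, Denton}: 6 + 51 = 57
  {Larch, Ivy} + {Elm, Denton}: 22 + 35 = 57
  {Elm} + {Larch, Ivy, Denton}: 18 + 51 = 69
  {Larch, Elm} + {Ivy, Denton}: 34 + 35 = 69
  {Ivy, Elm} + {Larch, Denton}: 24 + 46 = 70
  … (7 splits in total)
Best: vehicle 1 Quarry → Larch → Quarry = 16; vehicle 2 Quarry → Ivy → Denton → Elm → Quarry = 40; combined 56.

56 min — the smallest possible combined total.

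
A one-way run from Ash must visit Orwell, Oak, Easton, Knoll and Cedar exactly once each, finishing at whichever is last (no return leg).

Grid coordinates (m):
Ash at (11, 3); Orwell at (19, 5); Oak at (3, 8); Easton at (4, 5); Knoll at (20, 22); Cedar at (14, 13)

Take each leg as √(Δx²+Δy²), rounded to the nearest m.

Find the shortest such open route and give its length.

There are 5! = 120 possible orderings.
Ash→Orwell→Oak→Easton→Knoll→Cedar: 8+16+3+23+11 = 61
Ash→Orwell→Oak→Easton→Cedar→Knoll: 8+16+3+13+11 = 51
Ash→Orwell→Oak→Knoll→Easton→Cedar: 8+16+22+23+13 = 82
Ash→Orwell→Oak→Knoll→Cedar→Easton: 8+16+22+11+13 = 70
Ash→Orwell→Oak→Cedar→Easton→Knoll: 8+16+12+13+23 = 72
Ash→Orwell→Oak→Cedar→Knoll→Easton: 8+16+12+11+23 = 70
Ash→Orwell→Easton→Oak→Knoll→Cedar: 8+15+3+22+11 = 59
Ash→Orwell→Easton→Oak→Cedar→Knoll: 8+15+3+12+11 = 49
Ash→Orwell→Easton→Knoll→Oak→Cedar: 8+15+23+22+12 = 80
Ash→Orwell→Easton→Knoll→Cedar→Oak: 8+15+23+11+12 = 69
Ash→Orwell→Easton→Cedar→Oak→Knoll: 8+15+13+12+22 = 70
Ash→Orwell→Easton→Cedar→Knoll→Oak: 8+15+13+11+22 = 69
Ash→Orwell→Knoll→Oak→Easton→Cedar: 8+17+22+3+13 = 63
Ash→Orwell→Knoll→Oak→Cedar→Easton: 8+17+22+12+13 = 72
… (106 more)
Ash→Easton→Oak→Orwell→Cedar→Knoll: 7+3+16+9+11 = 46  ← best
The minimum is 46.
One shortest path: Ash → Easton → Oak → Orwell → Cedar → Knoll.

46 m — the minimum one-way total.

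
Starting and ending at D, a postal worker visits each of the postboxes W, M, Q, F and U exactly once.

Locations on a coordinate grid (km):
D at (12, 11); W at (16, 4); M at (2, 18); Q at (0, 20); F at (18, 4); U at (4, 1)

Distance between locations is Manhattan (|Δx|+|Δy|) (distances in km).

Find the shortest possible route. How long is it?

Minimum total distance: 74 km.

D - W - M - Q - F - U - D: 11+28+4+34+17+18 = 112
D - W - M - Q - U - F - D: 11+28+4+23+17+13 = 96
D - W - M - F - Q - U - D: 11+28+30+34+23+18 = 144
D - W - M - F - U - Q - D: 11+28+30+17+23+21 = 130
D - W - M - U - Q - F - D: 11+28+19+23+34+13 = 128
D - W - M - U - F - Q - D: 11+28+19+17+34+21 = 130
D - W - Q - M - F - U - D: 11+32+4+30+17+18 = 112
D - W - Q - M - U - F - D: 11+32+4+19+17+13 = 96
D - W - Q - F - M - U - D: 11+32+34+30+19+18 = 144
D - W - Q - F - U - M - D: 11+32+34+17+19+17 = 130
D - W - Q - U - M - F - D: 11+32+23+19+30+13 = 128
D - W - Q - U - F - M - D: 11+32+23+17+30+17 = 130
D - W - F - M - Q - U - D: 11+2+30+4+23+18 = 88
D - W - F - M - U - Q - D: 11+2+30+19+23+21 = 106
… (46 more)
D - W - F - U - M - Q - D: 11+2+17+19+4+21 = 74  ← best
The minimum is 74.
One optimal route: D → W → F → U → M → Q → D (or its reverse).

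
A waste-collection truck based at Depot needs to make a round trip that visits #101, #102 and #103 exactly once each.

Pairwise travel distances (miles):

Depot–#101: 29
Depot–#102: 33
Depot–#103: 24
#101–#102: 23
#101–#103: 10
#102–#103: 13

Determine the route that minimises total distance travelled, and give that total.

With 3 stops there are 3!/2 = 3 distinct round trips (a route and its reverse cost the same).
Depot → #101 → #102 → #103 → Depot: 29+23+13+24 = 89
Depot → #101 → #103 → #102 → Depot: 29+10+13+33 = 85
Depot → #102 → #101 → #103 → Depot: 33+23+10+24 = 90
The minimum is 85.
One optimal route: Depot → #101 → #103 → #102 → Depot (or its reverse).

Minimum total distance: 85 miles.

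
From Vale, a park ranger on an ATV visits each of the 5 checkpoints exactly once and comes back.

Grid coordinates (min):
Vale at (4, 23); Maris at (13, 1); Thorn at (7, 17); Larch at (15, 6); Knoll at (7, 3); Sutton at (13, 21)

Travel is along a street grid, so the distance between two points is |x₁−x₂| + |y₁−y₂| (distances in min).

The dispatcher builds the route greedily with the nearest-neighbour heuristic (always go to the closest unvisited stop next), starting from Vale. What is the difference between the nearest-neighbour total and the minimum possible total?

The nearest-neighbour route is 8 min longer than optimal.

Vale: Thorn=9, Sutton=11, Knoll=23, Larch=28, Maris=31 ⇒ Thorn
Thorn: Sutton=10, Knoll=14, Larch=19, Maris=22 ⇒ Sutton
Sutton: Larch=17, Maris=20, Knoll=24 ⇒ Larch
Larch: Maris=7, Knoll=11 ⇒ Maris
Maris: Knoll=8 ⇒ Knoll
NN route Vale → Thorn → Sutton → Larch → Maris → Knoll → Vale costs 74.
Optimal: Vale → Thorn → Knoll → Maris → Larch → Sutton → Vale costs 66 (by enumerating all 60 distinct tours).
Excess = 74 − 66 = 8.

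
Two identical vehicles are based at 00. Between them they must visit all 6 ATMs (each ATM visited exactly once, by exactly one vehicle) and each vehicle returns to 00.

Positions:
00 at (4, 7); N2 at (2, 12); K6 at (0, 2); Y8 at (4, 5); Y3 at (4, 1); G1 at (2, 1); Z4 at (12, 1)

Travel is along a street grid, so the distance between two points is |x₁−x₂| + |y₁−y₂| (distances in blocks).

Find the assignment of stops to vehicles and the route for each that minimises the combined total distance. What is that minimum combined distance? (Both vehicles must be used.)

Minimum combined distance: 50 blocks.

Try each way of splitting the stops between the two vehicles (each non-empty) and, for each split, find the best tour for each vehicle:
  {N2} + {K6, Y8, Y3, G1, Z4}: 14 + 36 = 50
  {K6} + {N2, Y8, Y3, G1, Z4}: 18 + 42 = 60
  {N2, K6} + {Y8, Y3, G1, Z4}: 28 + 32 = 60
  {Y8} + {N2, K6, Y3, G1, Z4}: 4 + 46 = 50
  {N2, Y8} + {K6, Y3, G1, Z4}: 18 + 36 = 54
  {K6, Y8} + {N2, Y3, G1, Z4}: 18 + 42 = 60
  … (31 splits in total)
Best: vehicle 1 00 → N2 → 00 = 14; vehicle 2 00 → K6 → G1 → Y3 → Z4 → Y8 → 00 = 36; combined 50.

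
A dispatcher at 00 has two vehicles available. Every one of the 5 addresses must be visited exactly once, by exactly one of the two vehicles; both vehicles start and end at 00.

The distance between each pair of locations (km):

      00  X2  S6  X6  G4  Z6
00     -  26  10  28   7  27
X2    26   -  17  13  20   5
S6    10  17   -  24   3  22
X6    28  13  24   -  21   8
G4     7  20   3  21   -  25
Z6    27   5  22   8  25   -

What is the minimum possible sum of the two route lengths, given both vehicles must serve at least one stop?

82 km — the smallest possible combined total.

Try each way of splitting the stops between the two vehicles (each non-empty) and, for each split, find the best tour for each vehicle:
  {X2} + {S6, X6, G4, Z6}: 52 + 68 = 120
  {S6} + {X2, X6, G4, Z6}: 20 + 67 = 87
  {X2, S6} + {X6, G4, Z6}: 53 + 63 = 116
  {X6} + {X2, S6, G4, Z6}: 56 + 59 = 115
  {X2, X6} + {S6, G4, Z6}: 67 + 59 = 126
  {S6, X6} + {X2, G4, Z6}: 62 + 59 = 121
  … (15 splits in total)
  {G4} + {X2, S6, X6, Z6}: 14 + 68 = 82  ← best
Best: vehicle 1 00 → G4 → 00 = 14; vehicle 2 00 → S6 → X2 → Z6 → X6 → 00 = 68; combined 82.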